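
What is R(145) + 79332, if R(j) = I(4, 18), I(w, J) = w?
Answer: 79336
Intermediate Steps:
R(j) = 4
R(145) + 79332 = 4 + 79332 = 79336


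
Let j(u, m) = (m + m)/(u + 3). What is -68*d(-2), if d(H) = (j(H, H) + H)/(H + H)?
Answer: -102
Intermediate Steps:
j(u, m) = 2*m/(3 + u) (j(u, m) = (2*m)/(3 + u) = 2*m/(3 + u))
d(H) = (H + 2*H/(3 + H))/(2*H) (d(H) = (2*H/(3 + H) + H)/(H + H) = (H + 2*H/(3 + H))/((2*H)) = (H + 2*H/(3 + H))*(1/(2*H)) = (H + 2*H/(3 + H))/(2*H))
-68*d(-2) = -34*(5 - 2)/(3 - 2) = -34*3/1 = -34*3 = -68*3/2 = -102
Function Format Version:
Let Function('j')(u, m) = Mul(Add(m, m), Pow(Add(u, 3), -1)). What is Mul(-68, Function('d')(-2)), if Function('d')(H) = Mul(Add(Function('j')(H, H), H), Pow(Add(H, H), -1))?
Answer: -102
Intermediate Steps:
Function('j')(u, m) = Mul(2, m, Pow(Add(3, u), -1)) (Function('j')(u, m) = Mul(Mul(2, m), Pow(Add(3, u), -1)) = Mul(2, m, Pow(Add(3, u), -1)))
Function('d')(H) = Mul(Rational(1, 2), Pow(H, -1), Add(H, Mul(2, H, Pow(Add(3, H), -1)))) (Function('d')(H) = Mul(Add(Mul(2, H, Pow(Add(3, H), -1)), H), Pow(Add(H, H), -1)) = Mul(Add(H, Mul(2, H, Pow(Add(3, H), -1))), Pow(Mul(2, H), -1)) = Mul(Add(H, Mul(2, H, Pow(Add(3, H), -1))), Mul(Rational(1, 2), Pow(H, -1))) = Mul(Rational(1, 2), Pow(H, -1), Add(H, Mul(2, H, Pow(Add(3, H), -1)))))
Mul(-68, Function('d')(-2)) = Mul(-68, Mul(Rational(1, 2), Pow(Add(3, -2), -1), Add(5, -2))) = Mul(-68, Mul(Rational(1, 2), Pow(1, -1), 3)) = Mul(-68, Mul(Rational(1, 2), 1, 3)) = Mul(-68, Rational(3, 2)) = -102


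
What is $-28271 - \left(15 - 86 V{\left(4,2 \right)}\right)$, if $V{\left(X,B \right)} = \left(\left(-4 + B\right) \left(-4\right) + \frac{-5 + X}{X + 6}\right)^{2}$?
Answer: $- \frac{1145937}{50} \approx -22919.0$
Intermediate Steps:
$V{\left(X,B \right)} = \left(16 - 4 B + \frac{-5 + X}{6 + X}\right)^{2}$ ($V{\left(X,B \right)} = \left(\left(16 - 4 B\right) + \frac{-5 + X}{6 + X}\right)^{2} = \left(16 - 4 B + \frac{-5 + X}{6 + X}\right)^{2}$)
$-28271 - \left(15 - 86 V{\left(4,2 \right)}\right) = -28271 - \left(15 - 86 \frac{\left(-91 - 68 + 24 \cdot 2 + 4 \cdot 2 \cdot 4\right)^{2}}{\left(6 + 4\right)^{2}}\right) = -28271 - \left(15 - 86 \frac{\left(-91 - 68 + 48 + 32\right)^{2}}{100}\right) = -28271 - \left(15 - 86 \frac{\left(-79\right)^{2}}{100}\right) = -28271 - \left(15 - 86 \cdot \frac{1}{100} \cdot 6241\right) = -28271 - \left(15 - \frac{268363}{50}\right) = -28271 - - \frac{267613}{50} = -28271 + \frac{267613}{50} = - \frac{1145937}{50}$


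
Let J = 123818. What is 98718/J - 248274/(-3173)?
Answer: 15527011173/196437257 ≈ 79.043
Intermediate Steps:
98718/J - 248274/(-3173) = 98718/123818 - 248274/(-3173) = 98718*(1/123818) - 248274*(-1/3173) = 49359/61909 + 248274/3173 = 15527011173/196437257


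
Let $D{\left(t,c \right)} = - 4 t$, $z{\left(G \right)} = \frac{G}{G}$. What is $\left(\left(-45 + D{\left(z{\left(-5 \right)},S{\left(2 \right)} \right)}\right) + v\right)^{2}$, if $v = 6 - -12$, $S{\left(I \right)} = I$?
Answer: $961$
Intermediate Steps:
$z{\left(G \right)} = 1$
$v = 18$ ($v = 6 + 12 = 18$)
$\left(\left(-45 + D{\left(z{\left(-5 \right)},S{\left(2 \right)} \right)}\right) + v\right)^{2} = \left(\left(-45 - 4\right) + 18\right)^{2} = \left(-49 + 18\right)^{2} = \left(-31\right)^{2} = 961$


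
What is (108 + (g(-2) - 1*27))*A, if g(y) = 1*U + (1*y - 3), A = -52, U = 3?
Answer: -4108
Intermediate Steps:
g(y) = y (g(y) = 1*3 + (1*y - 3) = 3 + (y - 3) = 3 + (-3 + y) = y)
(108 + (g(-2) - 1*27))*A = (108 + (-2 - 1*27))*(-52) = (108 + (-2 - 27))*(-52) = (108 - 29)*(-52) = 79*(-52) = -4108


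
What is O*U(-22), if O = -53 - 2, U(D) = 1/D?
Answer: 5/2 ≈ 2.5000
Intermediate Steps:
O = -55
O*U(-22) = -55/(-22) = -55*(-1/22) = 5/2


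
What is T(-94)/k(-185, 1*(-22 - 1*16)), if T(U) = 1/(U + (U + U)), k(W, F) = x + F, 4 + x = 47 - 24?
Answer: 1/5358 ≈ 0.00018664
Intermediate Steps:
x = 19 (x = -4 + (47 - 24) = -4 + 23 = 19)
k(W, F) = 19 + F
T(U) = 1/(3*U) (T(U) = 1/(U + 2*U) = 1/(3*U))
T(-94)/k(-185, 1*(-22 - 1*16)) = ((1/3)/(-94))/(19 + 1*(-22 - 1*16)) = ((1/3)*(-1/94))/(19 + 1*(-22 - 16)) = -1/(282*(19 + 1*(-38))) = -1/(282*(19 - 38)) = -1/282/(-19) = -1/282*(-1/19) = 1/5358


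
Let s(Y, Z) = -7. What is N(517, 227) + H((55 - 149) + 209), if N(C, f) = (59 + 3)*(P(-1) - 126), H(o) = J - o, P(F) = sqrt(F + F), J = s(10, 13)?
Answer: -7934 + 62*I*sqrt(2) ≈ -7934.0 + 87.681*I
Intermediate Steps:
J = -7
P(F) = sqrt(2)*sqrt(F) (P(F) = sqrt(2*F) = sqrt(2)*sqrt(F))
H(o) = -7 - o
N(C, f) = -7812 + 62*I*sqrt(2) (N(C, f) = (59 + 3)*(sqrt(2)*sqrt(-1) - 126) = 62*(sqrt(2)*I - 126) = 62*(I*sqrt(2) - 126) = 62*(-126 + I*sqrt(2)) = -7812 + 62*I*sqrt(2))
N(517, 227) + H((55 - 149) + 209) = (-7812 + 62*I*sqrt(2)) + (-7 - ((55 - 149) + 209)) = (-7812 + 62*I*sqrt(2)) + (-7 - (-94 + 209)) = (-7812 + 62*I*sqrt(2)) + (-7 - 1*115) = (-7812 + 62*I*sqrt(2)) + (-7 - 115) = (-7812 + 62*I*sqrt(2)) - 122 = -7934 + 62*I*sqrt(2)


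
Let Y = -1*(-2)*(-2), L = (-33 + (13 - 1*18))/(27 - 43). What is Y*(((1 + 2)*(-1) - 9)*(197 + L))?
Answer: 9570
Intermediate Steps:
L = 19/8 (L = (-33 + (13 - 18))/(-16) = (-33 - 5)*(-1/16) = -38*(-1/16) = 19/8 ≈ 2.3750)
Y = -4 (Y = 2*(-2) = -4)
Y*(((1 + 2)*(-1) - 9)*(197 + L)) = -4*((1 + 2)*(-1) - 9)*(197 + 19/8) = -4*(3*(-1) - 9)*1595/8 = -4*(-3 - 9)*1595/8 = -(-48)*1595/8 = -4*(-4785/2) = 9570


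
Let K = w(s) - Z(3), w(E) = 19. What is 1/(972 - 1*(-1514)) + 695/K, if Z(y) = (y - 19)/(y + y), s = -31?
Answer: 1036675/32318 ≈ 32.077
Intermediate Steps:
Z(y) = (-19 + y)/(2*y) (Z(y) = (-19 + y)/((2*y)) = (-19 + y)*(1/(2*y)) = (-19 + y)/(2*y))
K = 65/3 (K = 19 - (-19 + 3)/(2*3) = 19 - (-16)/(2*3) = 19 - 1*(-8/3) = 19 + 8/3 = 65/3 ≈ 21.667)
1/(972 - 1*(-1514)) + 695/K = 1/(972 - 1*(-1514)) + 695/(65/3) = 1/(972 + 1514) + 695*(3/65) = 1/2486 + 417/13 = 1036675/32318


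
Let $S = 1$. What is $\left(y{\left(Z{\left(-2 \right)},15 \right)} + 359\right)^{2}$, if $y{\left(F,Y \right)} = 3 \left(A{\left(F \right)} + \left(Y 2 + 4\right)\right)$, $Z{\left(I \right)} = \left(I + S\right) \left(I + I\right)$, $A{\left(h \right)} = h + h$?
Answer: $235225$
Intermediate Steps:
$A{\left(h \right)} = 2 h$
$Z{\left(I \right)} = 2 I \left(1 + I\right)$ ($Z{\left(I \right)} = \left(I + 1\right) \left(I + I\right) = \left(1 + I\right) 2 I = 2 I \left(1 + I\right)$)
$y{\left(F,Y \right)} = 12 + 6 F + 6 Y$ ($y{\left(F,Y \right)} = 3 \left(2 F + \left(Y 2 + 4\right)\right) = 3 \left(2 F + \left(2 Y + 4\right)\right) = 3 \left(2 F + \left(4 + 2 Y\right)\right) = 3 \left(4 + 2 F + 2 Y\right) = 12 + 6 F + 6 Y$)
$\left(y{\left(Z{\left(-2 \right)},15 \right)} + 359\right)^{2} = \left(\left(12 + 6 \cdot 2 \left(-2\right) \left(1 - 2\right) + 6 \cdot 15\right) + 359\right)^{2} = \left(\left(12 + 6 \cdot 2 \left(-2\right) \left(-1\right) + 90\right) + 359\right)^{2} = \left(\left(12 + 6 \cdot 4 + 90\right) + 359\right)^{2} = \left(\left(12 + 24 + 90\right) + 359\right)^{2} = \left(126 + 359\right)^{2} = 485^{2} = 235225$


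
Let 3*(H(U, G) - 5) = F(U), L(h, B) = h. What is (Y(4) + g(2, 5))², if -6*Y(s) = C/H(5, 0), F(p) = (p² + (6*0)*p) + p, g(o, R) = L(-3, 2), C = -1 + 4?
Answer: 8281/900 ≈ 9.2011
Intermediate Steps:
C = 3
g(o, R) = -3
F(p) = p + p² (F(p) = (p² + 0*p) + p = (p² + 0) + p = p² + p = p + p²)
H(U, G) = 5 + U*(1 + U)/3 (H(U, G) = 5 + (U*(1 + U))/3 = 5 + U*(1 + U)/3)
Y(s) = -1/30 (Y(s) = -1/(2*(5 + (⅓)*5*(1 + 5))) = -1/(2*(5 + (⅓)*5*6)) = -1/(2*(5 + 10)) = -1/(2*15) = -⅙*⅕ = -1/30)
(Y(4) + g(2, 5))² = (-1/30 - 3)² = (-91/30)² = 8281/900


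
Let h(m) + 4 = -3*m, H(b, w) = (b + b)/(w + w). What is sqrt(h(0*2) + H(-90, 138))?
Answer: I*sqrt(2461)/23 ≈ 2.1569*I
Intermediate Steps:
H(b, w) = b/w (H(b, w) = (2*b)/((2*w)) = (2*b)*(1/(2*w)) = b/w)
h(m) = -4 - 3*m
sqrt(h(0*2) + H(-90, 138)) = sqrt((-4 - 0*2) - 90/138) = sqrt((-4 - 3*0) - 90*1/138) = sqrt((-4 + 0) - 15/23) = sqrt(-4 - 15/23) = sqrt(-107/23) = I*sqrt(2461)/23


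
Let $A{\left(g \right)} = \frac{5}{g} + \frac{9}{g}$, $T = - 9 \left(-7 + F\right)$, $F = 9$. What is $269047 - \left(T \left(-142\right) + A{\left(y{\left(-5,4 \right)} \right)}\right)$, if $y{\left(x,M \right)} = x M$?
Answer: $\frac{2664917}{10} \approx 2.6649 \cdot 10^{5}$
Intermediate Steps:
$y{\left(x,M \right)} = M x$
$T = -18$ ($T = - 9 \left(-7 + 9\right) = \left(-9\right) 2 = -18$)
$A{\left(g \right)} = \frac{14}{g}$
$269047 - \left(T \left(-142\right) + A{\left(y{\left(-5,4 \right)} \right)}\right) = 269047 - \left(\left(-18\right) \left(-142\right) + \frac{14}{4 \left(-5\right)}\right) = 269047 - \left(2556 + \frac{14}{-20}\right) = 269047 - \left(2556 + 14 \left(- \frac{1}{20}\right)\right) = 269047 - \left(2556 - \frac{7}{10}\right) = 269047 - \frac{25553}{10} = \frac{2664917}{10}$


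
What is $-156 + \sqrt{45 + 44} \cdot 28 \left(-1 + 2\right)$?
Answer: $-156 + 28 \sqrt{89} \approx 108.15$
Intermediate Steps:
$-156 + \sqrt{45 + 44} \cdot 28 \left(-1 + 2\right) = -156 + \sqrt{89} \cdot 28 \cdot 1 = -156 + \sqrt{89} \cdot 28 = -156 + 28 \sqrt{89}$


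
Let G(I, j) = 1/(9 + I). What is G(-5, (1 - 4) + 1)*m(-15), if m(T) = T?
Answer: -15/4 ≈ -3.7500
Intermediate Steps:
G(-5, (1 - 4) + 1)*m(-15) = -15/(9 - 5) = -15/4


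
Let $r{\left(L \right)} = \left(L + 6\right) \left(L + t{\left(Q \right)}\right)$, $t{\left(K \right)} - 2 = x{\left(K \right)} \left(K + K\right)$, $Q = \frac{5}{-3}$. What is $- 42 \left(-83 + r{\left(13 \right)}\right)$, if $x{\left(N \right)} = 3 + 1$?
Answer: $2156$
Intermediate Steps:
$x{\left(N \right)} = 4$
$Q = - \frac{5}{3}$ ($Q = 5 \left(- \frac{1}{3}\right) = - \frac{5}{3} \approx -1.6667$)
$t{\left(K \right)} = 2 + 8 K$ ($t{\left(K \right)} = 2 + 4 \left(K + K\right) = 2 + 4 \cdot 2 K = 2 + 8 K$)
$r{\left(L \right)} = \left(6 + L\right) \left(- \frac{34}{3} + L\right)$ ($r{\left(L \right)} = \left(L + 6\right) \left(L + \left(2 + 8 \left(- \frac{5}{3}\right)\right)\right) = \left(6 + L\right) \left(L + \left(2 - \frac{40}{3}\right)\right) = \left(6 + L\right) \left(L - \frac{34}{3}\right) = \left(6 + L\right) \left(- \frac{34}{3} + L\right)$)
$- 42 \left(-83 + r{\left(13 \right)}\right) = - 42 \left(-83 - \left(\frac{412}{3} - 169\right)\right) = - 42 \left(-83 - - \frac{95}{3}\right) = - 42 \left(-83 + \frac{95}{3}\right) = \left(-42\right) \left(- \frac{154}{3}\right) = 2156$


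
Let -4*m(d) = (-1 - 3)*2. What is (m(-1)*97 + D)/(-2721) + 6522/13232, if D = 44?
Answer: 7298573/18002136 ≈ 0.40543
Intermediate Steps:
m(d) = 2 (m(d) = -(-1 - 3)*2/4 = -(-1)*2 = -¼*(-8) = 2)
(m(-1)*97 + D)/(-2721) + 6522/13232 = (2*97 + 44)/(-2721) + 6522/13232 = (194 + 44)*(-1/2721) + 6522*(1/13232) = 238*(-1/2721) + 3261/6616 = -238/2721 + 3261/6616 = 7298573/18002136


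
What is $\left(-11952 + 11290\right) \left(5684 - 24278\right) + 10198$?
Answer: $12319426$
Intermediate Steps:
$\left(-11952 + 11290\right) \left(5684 - 24278\right) + 10198 = \left(-662\right) \left(-18594\right) + 10198 = 12309228 + 10198 = 12319426$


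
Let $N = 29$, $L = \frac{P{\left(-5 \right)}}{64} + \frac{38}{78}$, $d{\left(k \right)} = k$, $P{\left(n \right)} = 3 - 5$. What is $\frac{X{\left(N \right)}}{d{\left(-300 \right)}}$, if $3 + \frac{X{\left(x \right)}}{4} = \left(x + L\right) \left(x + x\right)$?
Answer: $- \frac{1064197}{46800} \approx -22.739$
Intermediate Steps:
$P{\left(n \right)} = -2$ ($P{\left(n \right)} = 3 - 5 = -2$)
$L = \frac{569}{1248}$ ($L = - \frac{2}{64} + \frac{38}{78} = \left(-2\right) \frac{1}{64} + 38 \cdot \frac{1}{78} = - \frac{1}{32} + \frac{19}{39} = \frac{569}{1248} \approx 0.45593$)
$X{\left(x \right)} = -12 + 8 x \left(\frac{569}{1248} + x\right)$ ($X{\left(x \right)} = -12 + 4 \left(x + \frac{569}{1248}\right) \left(x + x\right) = -12 + 4 \left(\frac{569}{1248} + x\right) 2 x = -12 + 4 \cdot 2 x \left(\frac{569}{1248} + x\right) = -12 + 8 x \left(\frac{569}{1248} + x\right)$)
$\frac{X{\left(N \right)}}{d{\left(-300 \right)}} = \frac{-12 + 8 \cdot 29^{2} + \frac{569}{156} \cdot 29}{-300} = \left(-12 + 8 \cdot 841 + \frac{16501}{156}\right) \left(- \frac{1}{300}\right) = \left(-12 + 6728 + \frac{16501}{156}\right) \left(- \frac{1}{300}\right) = \frac{1064197}{156} \left(- \frac{1}{300}\right) = - \frac{1064197}{46800}$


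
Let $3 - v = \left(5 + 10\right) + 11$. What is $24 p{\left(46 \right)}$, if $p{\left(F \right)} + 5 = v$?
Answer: $-672$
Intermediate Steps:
$v = -23$ ($v = 3 - \left(\left(5 + 10\right) + 11\right) = 3 - \left(15 + 11\right) = 3 - 26 = -23$)
$p{\left(F \right)} = -28$ ($p{\left(F \right)} = -5 - 23 = -28$)
$24 p{\left(46 \right)} = 24 \left(-28\right) = -672$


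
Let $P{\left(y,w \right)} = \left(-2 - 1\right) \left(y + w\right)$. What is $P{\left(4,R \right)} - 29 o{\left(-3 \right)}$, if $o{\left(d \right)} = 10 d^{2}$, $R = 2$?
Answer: $-2628$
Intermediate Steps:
$P{\left(y,w \right)} = - 3 w - 3 y$ ($P{\left(y,w \right)} = - 3 \left(w + y\right) = - 3 w - 3 y$)
$P{\left(4,R \right)} - 29 o{\left(-3 \right)} = \left(\left(-3\right) 2 - 12\right) - 29 \cdot 10 \left(-3\right)^{2} = \left(-6 - 12\right) - 29 \cdot 10 \cdot 9 = -18 - 2610 = -2628$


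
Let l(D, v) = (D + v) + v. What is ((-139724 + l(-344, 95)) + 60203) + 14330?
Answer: -65345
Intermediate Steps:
l(D, v) = D + 2*v
((-139724 + l(-344, 95)) + 60203) + 14330 = ((-139724 + (-344 + 2*95)) + 60203) + 14330 = ((-139724 + (-344 + 190)) + 60203) + 14330 = ((-139724 - 154) + 60203) + 14330 = (-139878 + 60203) + 14330 = -79675 + 14330 = -65345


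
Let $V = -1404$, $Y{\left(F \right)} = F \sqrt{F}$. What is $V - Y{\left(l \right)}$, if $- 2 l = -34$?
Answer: $-1404 - 17 \sqrt{17} \approx -1474.1$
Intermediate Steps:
$l = 17$ ($l = \left(- \frac{1}{2}\right) \left(-34\right) = 17$)
$Y{\left(F \right)} = F^{\frac{3}{2}}$
$V - Y{\left(l \right)} = -1404 - 17^{\frac{3}{2}} = -1404 - 17 \sqrt{17}$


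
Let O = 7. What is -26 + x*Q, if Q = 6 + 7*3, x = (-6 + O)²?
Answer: 1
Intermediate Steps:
x = 1 (x = (-6 + 7)² = 1² = 1)
Q = 27 (Q = 6 + 21 = 27)
-26 + x*Q = -26 + 1*27 = -26 + 27 = 1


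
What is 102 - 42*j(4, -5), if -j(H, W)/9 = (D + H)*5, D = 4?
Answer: 15222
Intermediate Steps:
j(H, W) = -180 - 45*H (j(H, W) = -9*(4 + H)*5 = -9*(20 + 5*H) = -180 - 45*H)
102 - 42*j(4, -5) = 102 - 42*(-180 - 45*4) = 102 - 42*(-180 - 180) = 102 - 42*(-360) = 102 + 15120 = 15222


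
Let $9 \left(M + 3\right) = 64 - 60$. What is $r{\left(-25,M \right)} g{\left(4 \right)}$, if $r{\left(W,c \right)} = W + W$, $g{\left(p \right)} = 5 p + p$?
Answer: $-1200$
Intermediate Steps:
$g{\left(p \right)} = 6 p$
$M = - \frac{23}{9}$ ($M = -3 + \frac{64 - 60}{9} = -3 + \frac{1}{9} \cdot 4 = -3 + \frac{4}{9} = - \frac{23}{9} \approx -2.5556$)
$r{\left(W,c \right)} = 2 W$
$r{\left(-25,M \right)} g{\left(4 \right)} = 2 \left(-25\right) 6 \cdot 4 = \left(-50\right) 24 = -1200$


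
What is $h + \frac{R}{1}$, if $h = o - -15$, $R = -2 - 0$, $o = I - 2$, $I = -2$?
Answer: $9$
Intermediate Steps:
$o = -4$ ($o = -2 - 2 = -4$)
$R = -2$ ($R = -2 + 0 = -2$)
$h = 11$ ($h = -4 - -15 = -4 + 15 = 11$)
$h + \frac{R}{1} = 11 + 1^{-1} \left(-2\right) = 11 + 1 \left(-2\right) = 11 - 2 = 9$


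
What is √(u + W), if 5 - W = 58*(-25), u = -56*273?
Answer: 3*I*√1537 ≈ 117.61*I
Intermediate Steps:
u = -15288
W = 1455 (W = 5 - 58*(-25) = 5 - 1*(-1450) = 5 + 1450 = 1455)
√(u + W) = √(-15288 + 1455) = √(-13833) = 3*I*√1537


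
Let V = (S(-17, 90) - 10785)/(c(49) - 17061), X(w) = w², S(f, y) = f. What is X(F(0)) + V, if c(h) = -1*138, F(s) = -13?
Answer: 2917433/17199 ≈ 169.63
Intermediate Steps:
c(h) = -138
V = 10802/17199 (V = (-17 - 10785)/(-138 - 17061) = -10802/(-17199) = -10802*(-1/17199) = 10802/17199 ≈ 0.62806)
X(F(0)) + V = (-13)² + 10802/17199 = 169 + 10802/17199 = 2917433/17199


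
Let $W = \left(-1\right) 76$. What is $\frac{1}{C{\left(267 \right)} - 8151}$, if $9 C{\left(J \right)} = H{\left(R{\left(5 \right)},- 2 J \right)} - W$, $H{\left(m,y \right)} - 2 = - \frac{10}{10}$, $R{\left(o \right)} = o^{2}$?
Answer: $- \frac{9}{73282} \approx -0.00012281$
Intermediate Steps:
$W = -76$
$H{\left(m,y \right)} = 1$ ($H{\left(m,y \right)} = 2 - \frac{10}{10} = 2 - 1 = 1$)
$C{\left(J \right)} = \frac{77}{9}$ ($C{\left(J \right)} = \frac{1 - -76}{9} = \frac{1 + 76}{9} = \frac{1}{9} \cdot 77 = \frac{77}{9}$)
$\frac{1}{C{\left(267 \right)} - 8151} = \frac{1}{\frac{77}{9} - 8151} = \frac{1}{- \frac{73282}{9}} = - \frac{9}{73282}$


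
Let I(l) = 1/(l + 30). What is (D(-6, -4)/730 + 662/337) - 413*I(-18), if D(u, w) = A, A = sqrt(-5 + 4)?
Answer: -131237/4044 + I/730 ≈ -32.452 + 0.0013699*I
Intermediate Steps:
A = I (A = sqrt(-1) = I ≈ 1.0*I)
D(u, w) = I
I(l) = 1/(30 + l)
(D(-6, -4)/730 + 662/337) - 413*I(-18) = (I/730 + 662/337) - 413/(30 - 18) = (I*(1/730) + 662*(1/337)) - 413/12 = (I/730 + 662/337) - 413*1/12 = (662/337 + I/730) - 413/12 = -131237/4044 + I/730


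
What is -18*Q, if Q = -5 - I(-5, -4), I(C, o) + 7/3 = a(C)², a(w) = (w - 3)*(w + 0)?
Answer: 28848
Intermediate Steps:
a(w) = w*(-3 + w) (a(w) = (-3 + w)*w = w*(-3 + w))
I(C, o) = -7/3 + C²*(-3 + C)² (I(C, o) = -7/3 + (C*(-3 + C))² = -7/3 + C²*(-3 + C)²)
Q = -4808/3 (Q = -5 - (-7/3 + (-5)²*(-3 - 5)²) = -5 - (-7/3 + 25*(-8)²) = -5 - (-7/3 + 25*64) = -5 - (-7/3 + 1600) = -5 - 1*4793/3 = -5 - 4793/3 = -4808/3 ≈ -1602.7)
-18*Q = -18*(-4808/3) = 28848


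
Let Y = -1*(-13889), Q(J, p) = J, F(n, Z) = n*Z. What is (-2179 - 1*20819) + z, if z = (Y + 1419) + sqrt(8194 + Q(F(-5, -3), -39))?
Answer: -7690 + sqrt(8209) ≈ -7599.4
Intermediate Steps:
F(n, Z) = Z*n
Y = 13889
z = 15308 + sqrt(8209) (z = (13889 + 1419) + sqrt(8194 - 3*(-5)) = 15308 + sqrt(8194 + 15) = 15308 + sqrt(8209) ≈ 15399.)
(-2179 - 1*20819) + z = (-2179 - 1*20819) + (15308 + sqrt(8209)) = (-2179 - 20819) + (15308 + sqrt(8209)) = -22998 + (15308 + sqrt(8209)) = -7690 + sqrt(8209)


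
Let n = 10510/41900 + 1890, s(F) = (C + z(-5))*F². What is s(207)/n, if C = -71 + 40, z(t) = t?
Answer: -6463343160/7920151 ≈ -816.06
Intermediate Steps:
C = -31
s(F) = -36*F² (s(F) = (-31 - 5)*F² = -36*F²)
n = 7920151/4190 (n = 10510*(1/41900) + 1890 = 1051/4190 + 1890 = 7920151/4190 ≈ 1890.3)
s(207)/n = (-36*207²)/(7920151/4190) = -36*42849*(4190/7920151) = -1542564*4190/7920151 = -6463343160/7920151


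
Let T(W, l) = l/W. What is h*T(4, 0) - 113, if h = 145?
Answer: -113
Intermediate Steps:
h*T(4, 0) - 113 = 145*(0/4) - 113 = 145*(0*(¼)) - 113 = 145*0 - 113 = 0 - 113 = -113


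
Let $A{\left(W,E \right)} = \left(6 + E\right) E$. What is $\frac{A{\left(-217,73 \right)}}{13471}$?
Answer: $\frac{5767}{13471} \approx 0.4281$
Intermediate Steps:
$A{\left(W,E \right)} = E \left(6 + E\right)$
$\frac{A{\left(-217,73 \right)}}{13471} = \frac{73 \left(6 + 73\right)}{13471} = 73 \cdot 79 \cdot \frac{1}{13471} = 5767 \cdot \frac{1}{13471} = \frac{5767}{13471}$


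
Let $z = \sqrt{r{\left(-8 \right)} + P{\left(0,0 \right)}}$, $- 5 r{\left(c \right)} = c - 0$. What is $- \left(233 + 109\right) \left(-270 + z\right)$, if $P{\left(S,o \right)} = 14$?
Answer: $92340 - \frac{342 \sqrt{390}}{5} \approx 90989.0$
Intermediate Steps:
$r{\left(c \right)} = - \frac{c}{5}$ ($r{\left(c \right)} = - \frac{c - 0}{5} = - \frac{c + 0}{5} = - \frac{c}{5}$)
$z = \frac{\sqrt{390}}{5}$ ($z = \sqrt{\left(- \frac{1}{5}\right) \left(-8\right) + 14} = \sqrt{\frac{8}{5} + 14} = \sqrt{\frac{78}{5}} = \frac{\sqrt{390}}{5} \approx 3.9497$)
$- \left(233 + 109\right) \left(-270 + z\right) = - \left(233 + 109\right) \left(-270 + \frac{\sqrt{390}}{5}\right) = - 342 \left(-270 + \frac{\sqrt{390}}{5}\right) = - (-92340 + \frac{342 \sqrt{390}}{5}) = 92340 - \frac{342 \sqrt{390}}{5}$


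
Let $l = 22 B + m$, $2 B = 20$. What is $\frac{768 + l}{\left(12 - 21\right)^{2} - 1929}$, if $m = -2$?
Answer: $- \frac{493}{924} \approx -0.53355$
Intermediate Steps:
$B = 10$ ($B = \frac{1}{2} \cdot 20 = 10$)
$l = 218$ ($l = 22 \cdot 10 - 2 = 220 - 2 = 218$)
$\frac{768 + l}{\left(12 - 21\right)^{2} - 1929} = \frac{768 + 218}{\left(12 - 21\right)^{2} - 1929} = \frac{986}{\left(-9\right)^{2} - 1929} = \frac{986}{81 - 1929} = \frac{986}{-1848} = 986 \left(- \frac{1}{1848}\right) = - \frac{493}{924}$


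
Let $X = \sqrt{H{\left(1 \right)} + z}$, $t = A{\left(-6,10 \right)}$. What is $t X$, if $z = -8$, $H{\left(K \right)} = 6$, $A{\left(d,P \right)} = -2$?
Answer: $- 2 i \sqrt{2} \approx - 2.8284 i$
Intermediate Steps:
$t = -2$
$X = i \sqrt{2}$ ($X = \sqrt{6 - 8} = \sqrt{-2} = i \sqrt{2} \approx 1.4142 i$)
$t X = - 2 i \sqrt{2}$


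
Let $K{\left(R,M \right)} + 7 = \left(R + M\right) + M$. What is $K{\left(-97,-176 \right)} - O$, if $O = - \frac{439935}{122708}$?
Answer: $- \frac{55514913}{122708} \approx -452.41$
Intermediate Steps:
$K{\left(R,M \right)} = -7 + R + 2 M$ ($K{\left(R,M \right)} = -7 + \left(\left(R + M\right) + M\right) = -7 + \left(\left(M + R\right) + M\right) = -7 + \left(R + 2 M\right) = -7 + R + 2 M$)
$O = - \frac{439935}{122708}$ ($O = \left(-439935\right) \frac{1}{122708} = - \frac{439935}{122708} \approx -3.5852$)
$K{\left(-97,-176 \right)} - O = \left(-7 - 97 + 2 \left(-176\right)\right) - - \frac{439935}{122708} = \left(-7 - 97 - 352\right) + \frac{439935}{122708} = -456 + \frac{439935}{122708} = - \frac{55514913}{122708}$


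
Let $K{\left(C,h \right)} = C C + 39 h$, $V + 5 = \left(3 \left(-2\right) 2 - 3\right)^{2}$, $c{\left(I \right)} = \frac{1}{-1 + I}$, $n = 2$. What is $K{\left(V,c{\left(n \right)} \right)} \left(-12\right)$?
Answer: $-581268$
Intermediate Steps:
$V = 220$ ($V = -5 + \left(3 \left(-2\right) 2 - 3\right)^{2} = -5 + \left(\left(-6\right) 2 - 3\right)^{2} = -5 + \left(-12 - 3\right)^{2} = -5 + \left(-15\right)^{2} = -5 + 225 = 220$)
$K{\left(C,h \right)} = C^{2} + 39 h$
$K{\left(V,c{\left(n \right)} \right)} \left(-12\right) = \left(220^{2} + \frac{39}{-1 + 2}\right) \left(-12\right) = \left(48400 + \frac{39}{1}\right) \left(-12\right) = \left(48400 + 39 \cdot 1\right) \left(-12\right) = \left(48400 + 39\right) \left(-12\right) = 48439 \left(-12\right) = -581268$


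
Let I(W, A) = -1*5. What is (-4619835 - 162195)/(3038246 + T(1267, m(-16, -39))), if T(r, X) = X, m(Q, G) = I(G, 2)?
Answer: -1594010/1012747 ≈ -1.5739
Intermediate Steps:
I(W, A) = -5
m(Q, G) = -5
(-4619835 - 162195)/(3038246 + T(1267, m(-16, -39))) = (-4619835 - 162195)/(3038246 - 5) = -4782030/3038241 = -4782030*1/3038241 = -1594010/1012747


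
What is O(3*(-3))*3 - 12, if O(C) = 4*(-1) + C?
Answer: -51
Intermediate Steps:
O(C) = -4 + C
O(3*(-3))*3 - 12 = (-4 + 3*(-3))*3 - 12 = (-4 - 9)*3 - 12 = -13*3 - 12 = -39 - 12 = -51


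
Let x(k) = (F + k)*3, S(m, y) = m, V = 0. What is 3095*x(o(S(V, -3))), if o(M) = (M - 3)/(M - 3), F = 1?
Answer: 18570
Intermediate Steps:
o(M) = 1 (o(M) = (-3 + M)/(-3 + M) = 1)
x(k) = 3 + 3*k (x(k) = (1 + k)*3 = 3 + 3*k)
3095*x(o(S(V, -3))) = 3095*(3 + 3*1) = 3095*(3 + 3) = 3095*6 = 18570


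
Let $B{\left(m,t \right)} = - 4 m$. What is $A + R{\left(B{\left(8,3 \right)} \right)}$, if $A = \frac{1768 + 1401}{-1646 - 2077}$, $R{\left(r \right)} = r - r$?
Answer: $- \frac{3169}{3723} \approx -0.8512$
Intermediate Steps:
$R{\left(r \right)} = 0$
$A = - \frac{3169}{3723}$ ($A = \frac{3169}{-3723} = 3169 \left(- \frac{1}{3723}\right) = - \frac{3169}{3723} \approx -0.8512$)
$A + R{\left(B{\left(8,3 \right)} \right)} = - \frac{3169}{3723} + 0 = - \frac{3169}{3723}$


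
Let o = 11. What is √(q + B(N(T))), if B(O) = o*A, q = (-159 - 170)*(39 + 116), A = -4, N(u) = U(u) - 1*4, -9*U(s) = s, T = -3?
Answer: 3*I*√5671 ≈ 225.92*I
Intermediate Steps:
U(s) = -s/9
N(u) = -4 - u/9 (N(u) = -u/9 - 1*4 = -u/9 - 4 = -4 - u/9)
q = -50995 (q = -329*155 = -50995)
B(O) = -44 (B(O) = 11*(-4) = -44)
√(q + B(N(T))) = √(-50995 - 44) = √(-51039) = 3*I*√5671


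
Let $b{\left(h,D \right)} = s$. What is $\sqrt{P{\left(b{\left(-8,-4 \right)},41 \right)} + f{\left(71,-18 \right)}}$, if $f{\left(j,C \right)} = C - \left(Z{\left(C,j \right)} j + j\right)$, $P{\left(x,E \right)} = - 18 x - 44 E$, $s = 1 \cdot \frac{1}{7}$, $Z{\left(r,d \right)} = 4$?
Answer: $\frac{i \sqrt{106799}}{7} \approx 46.686 i$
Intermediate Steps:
$s = \frac{1}{7}$ ($s = 1 \cdot \frac{1}{7} = \frac{1}{7} \approx 0.14286$)
$b{\left(h,D \right)} = \frac{1}{7}$
$P{\left(x,E \right)} = - 44 E - 18 x$
$f{\left(j,C \right)} = C - 5 j$ ($f{\left(j,C \right)} = C - \left(4 j + j\right) = C - 5 j$)
$\sqrt{P{\left(b{\left(-8,-4 \right)},41 \right)} + f{\left(71,-18 \right)}} = \sqrt{\left(\left(-44\right) 41 - \frac{18}{7}\right) - 373} = \sqrt{\left(-1804 - \frac{18}{7}\right) - 373} = \sqrt{- \frac{12646}{7} - 373} = \sqrt{- \frac{15257}{7}} = \frac{i \sqrt{106799}}{7}$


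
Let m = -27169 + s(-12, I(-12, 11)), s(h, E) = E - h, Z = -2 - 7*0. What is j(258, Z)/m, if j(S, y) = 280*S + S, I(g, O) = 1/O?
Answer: -398739/149363 ≈ -2.6696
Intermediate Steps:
Z = -2 (Z = -2 + 0 = -2)
j(S, y) = 281*S
m = -298726/11 (m = -27169 + (1/11 - 1*(-12)) = -27169 + (1/11 + 12) = -27169 + 133/11 = -298726/11 ≈ -27157.)
j(258, Z)/m = (281*258)/(-298726/11) = 72498*(-11/298726) = -398739/149363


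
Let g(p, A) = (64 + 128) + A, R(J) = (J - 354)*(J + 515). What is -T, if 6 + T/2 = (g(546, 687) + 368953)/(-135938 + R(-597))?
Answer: 358784/14489 ≈ 24.763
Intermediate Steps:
R(J) = (-354 + J)*(515 + J)
g(p, A) = 192 + A
T = -358784/14489 (T = -12 + 2*(((192 + 687) + 368953)/(-135938 + (-182310 + (-597)**2 + 161*(-597)))) = -12 + 2*((879 + 368953)/(-135938 + (-182310 + 356409 - 96117))) = -12 + 2*(369832/(-135938 + 77982)) = -12 + 2*(369832/(-57956)) = -12 + 2*(369832*(-1/57956)) = -12 + 2*(-92458/14489) = -12 - 184916/14489 = -358784/14489 ≈ -24.763)
-T = -1*(-358784/14489) = 358784/14489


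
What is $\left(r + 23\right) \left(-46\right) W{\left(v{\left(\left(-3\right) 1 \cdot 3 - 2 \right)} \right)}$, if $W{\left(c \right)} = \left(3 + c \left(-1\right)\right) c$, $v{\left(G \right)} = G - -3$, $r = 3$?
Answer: $105248$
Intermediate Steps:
$v{\left(G \right)} = 3 + G$ ($v{\left(G \right)} = G + 3 = 3 + G$)
$W{\left(c \right)} = c \left(3 - c\right)$ ($W{\left(c \right)} = \left(3 - c\right) c = c \left(3 - c\right)$)
$\left(r + 23\right) \left(-46\right) W{\left(v{\left(\left(-3\right) 1 \cdot 3 - 2 \right)} \right)} = \left(3 + 23\right) \left(-46\right) \left(3 + \left(\left(-3\right) 1 \cdot 3 - 2\right)\right) \left(3 - \left(3 + \left(\left(-3\right) 1 \cdot 3 - 2\right)\right)\right) = 26 \left(-46\right) \left(3 - 11\right) \left(3 - \left(3 - 11\right)\right) = - 1196 \left(3 - 11\right) \left(3 - \left(3 - 11\right)\right) = - 1196 \left(- 8 \left(3 - -8\right)\right) = - 1196 \left(- 8 \left(3 + 8\right)\right) = - 1196 \left(\left(-8\right) 11\right) = \left(-1196\right) \left(-88\right) = 105248$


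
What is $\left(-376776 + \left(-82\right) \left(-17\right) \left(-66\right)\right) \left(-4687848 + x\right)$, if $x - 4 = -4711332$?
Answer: $4406145725280$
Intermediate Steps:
$x = -4711328$ ($x = 4 - 4711332 = -4711328$)
$\left(-376776 + \left(-82\right) \left(-17\right) \left(-66\right)\right) \left(-4687848 + x\right) = \left(-376776 + \left(-82\right) \left(-17\right) \left(-66\right)\right) \left(-4687848 - 4711328\right) = \left(-376776 + 1394 \left(-66\right)\right) \left(-9399176\right) = \left(-376776 - 92004\right) \left(-9399176\right) = \left(-468780\right) \left(-9399176\right) = 4406145725280$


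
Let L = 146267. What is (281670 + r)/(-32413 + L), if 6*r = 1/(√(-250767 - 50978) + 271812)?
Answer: 10405180636831966/4205884319321503 - I*√301745/50470611831858036 ≈ 2.474 - 1.0884e-14*I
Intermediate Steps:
r = 1/(6*(271812 + I*√301745)) (r = 1/(6*(√(-250767 - 50978) + 271812)) = 1/(6*(√(-301745) + 271812)) = 1/(6*(I*√301745 + 271812)) = 1/(6*(271812 + I*√301745)) ≈ 6.1317e-7 - 1.2392e-9*I)
(281670 + r)/(-32413 + L) = (281670 + (45302/73882065089 - I*√301745/443292390534))/(-32413 + 146267) = (20810361273663932/73882065089 - I*√301745/443292390534)/113854 = (20810361273663932/73882065089 - I*√301745/443292390534)*(1/113854) = 10405180636831966/4205884319321503 - I*√301745/50470611831858036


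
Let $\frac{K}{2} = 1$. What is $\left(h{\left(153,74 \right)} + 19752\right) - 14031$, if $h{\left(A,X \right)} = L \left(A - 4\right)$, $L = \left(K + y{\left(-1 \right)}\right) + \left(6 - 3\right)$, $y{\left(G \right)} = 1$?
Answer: $6615$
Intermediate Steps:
$K = 2$ ($K = 2 \cdot 1 = 2$)
$L = 6$ ($L = \left(2 + 1\right) + \left(6 - 3\right) = 3 + 3 = 6$)
$h{\left(A,X \right)} = -24 + 6 A$ ($h{\left(A,X \right)} = 6 \left(A - 4\right) = 6 \left(-4 + A\right) = -24 + 6 A$)
$\left(h{\left(153,74 \right)} + 19752\right) - 14031 = \left(\left(-24 + 6 \cdot 153\right) + 19752\right) - 14031 = \left(\left(-24 + 918\right) + 19752\right) - 14031 = \left(894 + 19752\right) - 14031 = 20646 - 14031 = 6615$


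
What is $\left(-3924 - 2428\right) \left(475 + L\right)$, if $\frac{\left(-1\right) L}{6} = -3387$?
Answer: $-132102544$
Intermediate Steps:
$L = 20322$ ($L = \left(-6\right) \left(-3387\right) = 20322$)
$\left(-3924 - 2428\right) \left(475 + L\right) = \left(-3924 - 2428\right) \left(475 + 20322\right) = \left(-6352\right) 20797 = -132102544$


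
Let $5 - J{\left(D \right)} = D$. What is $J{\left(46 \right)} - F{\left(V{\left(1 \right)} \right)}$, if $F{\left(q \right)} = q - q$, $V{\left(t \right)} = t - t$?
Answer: $-41$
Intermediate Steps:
$J{\left(D \right)} = 5 - D$
$V{\left(t \right)} = 0$
$F{\left(q \right)} = 0$
$J{\left(46 \right)} - F{\left(V{\left(1 \right)} \right)} = \left(5 - 46\right) - 0 = \left(5 - 46\right) + 0 = -41 + 0 = -41$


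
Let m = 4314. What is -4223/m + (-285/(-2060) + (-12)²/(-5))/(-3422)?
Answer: -14757283429/15205383240 ≈ -0.97053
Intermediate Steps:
-4223/m + (-285/(-2060) + (-12)²/(-5))/(-3422) = -4223/4314 + (-285/(-2060) + (-12)²/(-5))/(-3422) = -4223*1/4314 + (-285*(-1/2060) + 144*(-⅕))*(-1/3422) = -4223/4314 + (57/412 - 144/5)*(-1/3422) = -4223/4314 - 59043/2060*(-1/3422) = -4223/4314 + 59043/7049320 = -14757283429/15205383240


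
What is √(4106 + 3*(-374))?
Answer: 2*√746 ≈ 54.626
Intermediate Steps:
√(4106 + 3*(-374)) = √(4106 - 1122) = √2984 = 2*√746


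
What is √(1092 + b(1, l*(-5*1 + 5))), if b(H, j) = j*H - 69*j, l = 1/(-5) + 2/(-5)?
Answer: 2*√273 ≈ 33.045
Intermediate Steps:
l = -⅗ (l = 1*(-⅕) + 2*(-⅕) = -⅕ - ⅖ = -⅗ ≈ -0.60000)
b(H, j) = -69*j + H*j (b(H, j) = H*j - 69*j = -69*j + H*j)
√(1092 + b(1, l*(-5*1 + 5))) = √(1092 + (-3*(-5*1 + 5)/5)*(-69 + 1)) = √(1092 - 3*(-5 + 5)/5*(-68)) = √(1092 - ⅗*0*(-68)) = √(1092 + 0*(-68)) = √(1092 + 0) = √1092 = 2*√273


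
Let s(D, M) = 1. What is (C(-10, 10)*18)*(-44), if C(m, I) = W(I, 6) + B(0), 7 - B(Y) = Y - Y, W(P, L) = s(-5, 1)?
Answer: -6336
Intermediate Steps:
W(P, L) = 1
B(Y) = 7 (B(Y) = 7 - (Y - Y) = 7 - 1*0 = 7 + 0 = 7)
C(m, I) = 8 (C(m, I) = 1 + 7 = 8)
(C(-10, 10)*18)*(-44) = (8*18)*(-44) = 144*(-44) = -6336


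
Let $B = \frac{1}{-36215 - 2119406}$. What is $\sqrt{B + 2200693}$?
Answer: $\frac{2 \sqrt{2556491083705430898}}{2155621} \approx 1483.5$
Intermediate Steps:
$B = - \frac{1}{2155621}$ ($B = \frac{1}{-2155621} = - \frac{1}{2155621} \approx -4.639 \cdot 10^{-7}$)
$\sqrt{B + 2200693} = \sqrt{- \frac{1}{2155621} + 2200693} = \sqrt{\frac{4743860045352}{2155621}} = \frac{2 \sqrt{2556491083705430898}}{2155621}$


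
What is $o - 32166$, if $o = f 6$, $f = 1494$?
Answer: $-23202$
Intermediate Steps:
$o = 8964$ ($o = 1494 \cdot 6 = 8964$)
$o - 32166 = 8964 - 32166 = -23202$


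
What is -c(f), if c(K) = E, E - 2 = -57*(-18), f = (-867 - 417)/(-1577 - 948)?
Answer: -1028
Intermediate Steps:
f = 1284/2525 (f = -1284/(-2525) = -1284*(-1/2525) = 1284/2525 ≈ 0.50851)
E = 1028 (E = 2 - 57*(-18) = 2 + 1026 = 1028)
c(K) = 1028
-c(f) = -1*1028 = -1028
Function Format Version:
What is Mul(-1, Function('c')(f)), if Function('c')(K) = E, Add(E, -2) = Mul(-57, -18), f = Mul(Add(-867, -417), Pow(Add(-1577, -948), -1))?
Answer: -1028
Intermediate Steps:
f = Rational(1284, 2525) (f = Mul(-1284, Pow(-2525, -1)) = Mul(-1284, Rational(-1, 2525)) = Rational(1284, 2525) ≈ 0.50851)
E = 1028 (E = Add(2, Mul(-57, -18)) = Add(2, 1026) = 1028)
Function('c')(K) = 1028
Mul(-1, Function('c')(f)) = Mul(-1, 1028) = -1028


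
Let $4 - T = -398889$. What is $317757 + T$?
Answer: $716650$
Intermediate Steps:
$T = 398893$ ($T = 4 - -398889 = 4 + 398889 = 398893$)
$317757 + T = 317757 + 398893 = 716650$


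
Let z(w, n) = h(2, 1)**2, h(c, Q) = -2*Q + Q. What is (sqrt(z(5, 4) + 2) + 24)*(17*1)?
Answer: 408 + 17*sqrt(3) ≈ 437.44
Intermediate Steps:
h(c, Q) = -Q
z(w, n) = 1 (z(w, n) = (-1*1)**2 = (-1)**2 = 1)
(sqrt(z(5, 4) + 2) + 24)*(17*1) = (sqrt(1 + 2) + 24)*(17*1) = (sqrt(3) + 24)*17 = (24 + sqrt(3))*17 = 408 + 17*sqrt(3)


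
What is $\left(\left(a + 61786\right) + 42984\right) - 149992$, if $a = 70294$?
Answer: $25072$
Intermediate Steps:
$\left(\left(a + 61786\right) + 42984\right) - 149992 = \left(\left(70294 + 61786\right) + 42984\right) - 149992 = \left(132080 + 42984\right) - 149992 = 175064 - 149992 = 25072$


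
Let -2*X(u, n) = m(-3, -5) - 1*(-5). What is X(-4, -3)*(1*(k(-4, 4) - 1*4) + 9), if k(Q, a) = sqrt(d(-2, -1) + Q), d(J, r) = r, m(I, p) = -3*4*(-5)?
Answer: -325/2 - 65*I*sqrt(5)/2 ≈ -162.5 - 72.672*I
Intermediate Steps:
m(I, p) = 60 (m(I, p) = -12*(-5) = 60)
X(u, n) = -65/2 (X(u, n) = -(60 - 1*(-5))/2 = -(60 + 5)/2 = -1/2*65 = -65/2)
k(Q, a) = sqrt(-1 + Q)
X(-4, -3)*(1*(k(-4, 4) - 1*4) + 9) = -65*(1*(sqrt(-1 - 4) - 1*4) + 9)/2 = -65*(1*(sqrt(-5) - 4) + 9)/2 = -65*(1*(I*sqrt(5) - 4) + 9)/2 = -65*(1*(-4 + I*sqrt(5)) + 9)/2 = -65*((-4 + I*sqrt(5)) + 9)/2 = -65*(5 + I*sqrt(5))/2 = -325/2 - 65*I*sqrt(5)/2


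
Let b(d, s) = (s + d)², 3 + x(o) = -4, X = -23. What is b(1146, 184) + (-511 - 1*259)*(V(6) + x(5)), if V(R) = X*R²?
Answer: 2411850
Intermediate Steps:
x(o) = -7 (x(o) = -3 - 4 = -7)
V(R) = -23*R²
b(d, s) = (d + s)²
b(1146, 184) + (-511 - 1*259)*(V(6) + x(5)) = (1146 + 184)² + (-511 - 1*259)*(-23*6² - 7) = 1330² + (-511 - 259)*(-23*36 - 7) = 1768900 - 770*(-828 - 7) = 1768900 - 770*(-835) = 1768900 + 642950 = 2411850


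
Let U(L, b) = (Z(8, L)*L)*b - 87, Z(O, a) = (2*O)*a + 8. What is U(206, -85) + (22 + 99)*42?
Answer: -57848045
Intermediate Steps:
Z(O, a) = 8 + 2*O*a (Z(O, a) = 2*O*a + 8 = 8 + 2*O*a)
U(L, b) = -87 + L*b*(8 + 16*L) (U(L, b) = ((8 + 2*8*L)*L)*b - 87 = ((8 + 16*L)*L)*b - 87 = (L*(8 + 16*L))*b - 87 = L*b*(8 + 16*L) - 87 = -87 + L*b*(8 + 16*L))
U(206, -85) + (22 + 99)*42 = (-87 + 8*206*(-85)*(1 + 2*206)) + (22 + 99)*42 = (-87 + 8*206*(-85)*(1 + 412)) + 121*42 = (-87 + 8*206*(-85)*413) + 5082 = (-87 - 57853040) + 5082 = -57853127 + 5082 = -57848045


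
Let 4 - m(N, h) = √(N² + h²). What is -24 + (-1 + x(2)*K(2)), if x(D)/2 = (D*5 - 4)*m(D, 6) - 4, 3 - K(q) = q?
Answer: 15 - 24*√10 ≈ -60.895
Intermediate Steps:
K(q) = 3 - q
m(N, h) = 4 - √(N² + h²)
x(D) = -8 + 2*(-4 + 5*D)*(4 - √(36 + D²)) (x(D) = 2*((D*5 - 4)*(4 - √(D² + 6²)) - 4) = 2*((5*D - 4)*(4 - √(D² + 36)) - 4) = 2*((-4 + 5*D)*(4 - √(36 + D²)) - 4) = 2*(-4 + (-4 + 5*D)*(4 - √(36 + D²))) = -8 + 2*(-4 + 5*D)*(4 - √(36 + D²)))
-24 + (-1 + x(2)*K(2)) = -24 + (-1 + (-40 + 8*√(36 + 2²) - 10*2*(-4 + √(36 + 2²)))*(3 - 1*2)) = -24 + (-1 + (-40 + 8*√(36 + 4) - 10*2*(-4 + √(36 + 4)))*(3 - 2)) = -24 + (-1 + (-40 + 8*√40 - 10*2*(-4 + √40))*1) = -24 + (-1 + (-40 + 8*(2*√10) - 10*2*(-4 + 2*√10))*1) = -24 + (-1 + (-40 + 16*√10 + (80 - 40*√10))*1) = -24 + (-1 + (40 - 24*√10)*1) = -24 + (-1 + (40 - 24*√10)) = -24 + (39 - 24*√10) = 15 - 24*√10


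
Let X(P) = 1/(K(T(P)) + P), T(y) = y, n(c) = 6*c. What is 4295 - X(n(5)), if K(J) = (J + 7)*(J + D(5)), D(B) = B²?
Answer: 8869174/2065 ≈ 4295.0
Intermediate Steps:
K(J) = (7 + J)*(25 + J) (K(J) = (J + 7)*(J + 5²) = (7 + J)*(J + 25) = (7 + J)*(25 + J))
X(P) = 1/(175 + P² + 33*P) (X(P) = 1/((175 + P² + 32*P) + P) = 1/(175 + P² + 33*P))
4295 - X(n(5)) = 4295 - 1/(175 + (6*5)² + 33*(6*5)) = 4295 - 1/(175 + 30² + 33*30) = 4295 - 1/(175 + 900 + 990) = 4295 - 1/2065 = 8869174/2065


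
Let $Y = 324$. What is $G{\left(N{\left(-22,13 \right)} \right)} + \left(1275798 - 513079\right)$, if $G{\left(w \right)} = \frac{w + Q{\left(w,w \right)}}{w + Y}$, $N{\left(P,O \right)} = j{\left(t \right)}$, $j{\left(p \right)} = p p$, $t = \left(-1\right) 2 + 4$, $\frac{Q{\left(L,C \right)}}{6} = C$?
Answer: $\frac{62542965}{82} \approx 7.6272 \cdot 10^{5}$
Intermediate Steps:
$Q{\left(L,C \right)} = 6 C$
$t = 2$ ($t = -2 + 4 = 2$)
$j{\left(p \right)} = p^{2}$
$N{\left(P,O \right)} = 4$ ($N{\left(P,O \right)} = 2^{2} = 4$)
$G{\left(w \right)} = \frac{7 w}{324 + w}$ ($G{\left(w \right)} = \frac{w + 6 w}{w + 324} = \frac{7 w}{324 + w}$)
$G{\left(N{\left(-22,13 \right)} \right)} + \left(1275798 - 513079\right) = 7 \cdot 4 \frac{1}{324 + 4} + \left(1275798 - 513079\right) = 7 \cdot 4 \cdot \frac{1}{328} + 762719 = \frac{7}{82} + 762719 = \frac{62542965}{82}$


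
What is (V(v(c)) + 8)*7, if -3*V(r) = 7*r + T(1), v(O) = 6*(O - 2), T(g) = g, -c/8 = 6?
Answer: 14861/3 ≈ 4953.7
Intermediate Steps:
c = -48 (c = -8*6 = -48)
v(O) = -12 + 6*O (v(O) = 6*(-2 + O) = -12 + 6*O)
V(r) = -⅓ - 7*r/3 (V(r) = -(7*r + 1)/3 = -(1 + 7*r)/3 = -⅓ - 7*r/3)
(V(v(c)) + 8)*7 = ((-⅓ - 7*(-12 + 6*(-48))/3) + 8)*7 = ((-⅓ - 7*(-12 - 288)/3) + 8)*7 = ((-⅓ - 7/3*(-300)) + 8)*7 = ((-⅓ + 700) + 8)*7 = (2099/3 + 8)*7 = (2123/3)*7 = 14861/3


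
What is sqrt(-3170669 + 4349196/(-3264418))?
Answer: I*sqrt(8447002552848163571)/1632209 ≈ 1780.6*I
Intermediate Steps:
sqrt(-3170669 + 4349196/(-3264418)) = sqrt(-3170669 + 4349196*(-1/3264418)) = sqrt(-3170669 - 2174598/1632209) = sqrt(-5175196652419/1632209) = I*sqrt(8447002552848163571)/1632209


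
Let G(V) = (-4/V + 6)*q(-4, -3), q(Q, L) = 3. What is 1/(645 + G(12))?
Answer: 1/662 ≈ 0.0015106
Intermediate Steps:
G(V) = 18 - 12/V (G(V) = (-4/V + 6)*3 = (6 - 4/V)*3 = 18 - 12/V)
1/(645 + G(12)) = 1/(645 + (18 - 12/12)) = 1/(645 + (18 - 12*1/12)) = 1/(645 + (18 - 1)) = 1/(645 + 17) = 1/662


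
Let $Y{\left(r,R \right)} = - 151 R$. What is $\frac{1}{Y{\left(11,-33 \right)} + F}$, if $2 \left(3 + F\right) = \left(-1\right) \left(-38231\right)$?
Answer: $\frac{2}{48191} \approx 4.1502 \cdot 10^{-5}$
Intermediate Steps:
$F = \frac{38225}{2}$ ($F = -3 + \frac{\left(-1\right) \left(-38231\right)}{2} = -3 + \frac{1}{2} \cdot 38231 = -3 + \frac{38231}{2} = \frac{38225}{2} \approx 19113.0$)
$\frac{1}{Y{\left(11,-33 \right)} + F} = \frac{1}{\left(-151\right) \left(-33\right) + \frac{38225}{2}} = \frac{1}{4983 + \frac{38225}{2}} = \frac{1}{\frac{48191}{2}} = \frac{2}{48191}$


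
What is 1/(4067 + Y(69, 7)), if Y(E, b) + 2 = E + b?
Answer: 1/4141 ≈ 0.00024149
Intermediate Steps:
Y(E, b) = -2 + E + b (Y(E, b) = -2 + (E + b) = -2 + E + b)
1/(4067 + Y(69, 7)) = 1/(4067 + (-2 + 69 + 7)) = 1/(4067 + 74) = 1/4141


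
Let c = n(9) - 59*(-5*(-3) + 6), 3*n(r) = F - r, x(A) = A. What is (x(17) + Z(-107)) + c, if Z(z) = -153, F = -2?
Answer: -4136/3 ≈ -1378.7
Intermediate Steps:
n(r) = -⅔ - r/3 (n(r) = (-2 - r)/3 = -⅔ - r/3)
c = -3728/3 (c = (-⅔ - ⅓*9) - 59*(-5*(-3) + 6) = (-⅔ - 3) - 59*(15 + 6) = -11/3 - 59*21 = -11/3 - 1239 = -3728/3 ≈ -1242.7)
(x(17) + Z(-107)) + c = (17 - 153) - 3728/3 = -136 - 3728/3 = -4136/3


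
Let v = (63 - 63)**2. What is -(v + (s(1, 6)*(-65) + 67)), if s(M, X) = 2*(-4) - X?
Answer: -977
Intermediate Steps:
v = 0 (v = 0**2 = 0)
s(M, X) = -8 - X
-(v + (s(1, 6)*(-65) + 67)) = -(0 + ((-8 - 1*6)*(-65) + 67)) = -(0 + ((-8 - 6)*(-65) + 67)) = -(0 + (-14*(-65) + 67)) = -(0 + (910 + 67)) = -(0 + 977) = -1*977 = -977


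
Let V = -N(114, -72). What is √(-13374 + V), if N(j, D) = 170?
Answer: 2*I*√3386 ≈ 116.38*I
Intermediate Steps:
V = -170 (V = -1*170 = -170)
√(-13374 + V) = √(-13374 - 170) = √(-13544) = 2*I*√3386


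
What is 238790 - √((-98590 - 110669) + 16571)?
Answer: 238790 - 4*I*√12043 ≈ 2.3879e+5 - 438.96*I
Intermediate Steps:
238790 - √((-98590 - 110669) + 16571) = 238790 - √(-209259 + 16571) = 238790 - √(-192688) = 238790 - 4*I*√12043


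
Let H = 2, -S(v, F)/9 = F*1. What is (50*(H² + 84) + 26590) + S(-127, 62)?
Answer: 30432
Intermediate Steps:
S(v, F) = -9*F
(50*(H² + 84) + 26590) + S(-127, 62) = (50*(2² + 84) + 26590) - 9*62 = (50*(4 + 84) + 26590) - 558 = (50*88 + 26590) - 558 = (4400 + 26590) - 558 = 30990 - 558 = 30432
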